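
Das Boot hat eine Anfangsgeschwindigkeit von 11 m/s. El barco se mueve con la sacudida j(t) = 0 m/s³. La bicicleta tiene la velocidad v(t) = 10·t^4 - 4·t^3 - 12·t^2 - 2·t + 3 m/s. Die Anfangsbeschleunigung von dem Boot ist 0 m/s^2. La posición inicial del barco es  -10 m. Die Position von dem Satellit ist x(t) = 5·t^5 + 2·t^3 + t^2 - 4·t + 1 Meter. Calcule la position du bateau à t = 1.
Nous devons trouver l'intégrale de notre équation du jerk j(t) = 0 3 fois. En prenant ∫j(t)dt et en appliquant a(0) = 0, nous trouvons a(t) = 0. En intégrant l'accélération et en utilisant la condition initiale v(0) = 11, nous obtenons v(t) = 11. L'intégrale de la vitesse, avec x(0) = -10, donne la position: x(t) = 11·t - 10. Nous avons la position x(t) = 11·t - 10. En substituant t = 1: x(1) = 1.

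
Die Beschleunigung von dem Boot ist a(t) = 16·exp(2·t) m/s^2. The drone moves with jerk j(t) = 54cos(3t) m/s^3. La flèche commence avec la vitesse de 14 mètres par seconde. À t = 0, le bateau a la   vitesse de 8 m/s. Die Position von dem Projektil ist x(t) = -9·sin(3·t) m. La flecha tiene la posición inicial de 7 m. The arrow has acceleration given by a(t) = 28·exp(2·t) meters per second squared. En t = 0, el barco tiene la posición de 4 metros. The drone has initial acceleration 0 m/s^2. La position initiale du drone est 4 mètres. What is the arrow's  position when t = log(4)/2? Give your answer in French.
Nous devons intégrer notre équation de l'accélération a(t) = 28·exp(2·t) 2 fois. En intégrant l'accélération et en utilisant la condition initiale v(0) = 14, nous obtenons v(t) = 14·exp(2·t). L'intégrale de la vitesse, avec x(0) = 7, donne la position: x(t) = 7·exp(2·t). En utilisant x(t) = 7·exp(2·t) et en substituant t = log(4)/2, nous trouvons x = 28.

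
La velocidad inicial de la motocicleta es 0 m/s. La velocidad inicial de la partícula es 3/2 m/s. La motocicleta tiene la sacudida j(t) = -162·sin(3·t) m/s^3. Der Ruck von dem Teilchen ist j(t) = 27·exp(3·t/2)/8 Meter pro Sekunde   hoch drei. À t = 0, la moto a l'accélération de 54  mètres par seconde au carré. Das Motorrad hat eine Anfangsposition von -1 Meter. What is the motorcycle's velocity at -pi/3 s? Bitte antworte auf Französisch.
En partant du jerk j(t) = -162·sin(3·t), nous prenons 2 primitives. L'intégrale du jerk, avec a(0) = 54, donne l'accélération: a(t) = 54·cos(3·t). En intégrant l'accélération et en utilisant la condition initiale v(0) = 0, nous obtenons v(t) = 18·sin(3·t). Nous avons la vitesse v(t) = 18·sin(3·t). En substituant t = -pi/3: v(-pi/3) = 0.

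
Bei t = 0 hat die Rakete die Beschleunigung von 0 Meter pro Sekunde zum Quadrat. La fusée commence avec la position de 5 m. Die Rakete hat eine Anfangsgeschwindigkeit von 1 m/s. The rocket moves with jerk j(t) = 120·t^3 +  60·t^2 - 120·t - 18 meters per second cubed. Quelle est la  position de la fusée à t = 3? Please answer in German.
Wir müssen unsere Gleichung für den Ruck j(t) = 120·t^3 + 60·t^2 - 120·t - 18 3-mal integrieren. Die Stammfunktion von dem Ruck, mit a(0) = 0, ergibt die Beschleunigung: a(t) = 2·t·(15·t^3 + 10·t^2 - 30·t - 9). Mit ∫a(t)dt und Anwendung von v(0) = 1, finden wir v(t) = 6·t^5 + 5·t^4 - 20·t^3 - 9·t^2 + 1. Durch Integration von der Geschwindigkeit und Verwendung der Anfangsbedingung x(0) = 5, erhalten wir x(t) = t^6 + t^5 - 5·t^4 - 3·t^3 + t + 5. Wir haben die Position x(t) = t^6 + t^5 - 5·t^4 - 3·t^3 + t + 5. Durch Einsetzen von t = 3: x(3) = 494.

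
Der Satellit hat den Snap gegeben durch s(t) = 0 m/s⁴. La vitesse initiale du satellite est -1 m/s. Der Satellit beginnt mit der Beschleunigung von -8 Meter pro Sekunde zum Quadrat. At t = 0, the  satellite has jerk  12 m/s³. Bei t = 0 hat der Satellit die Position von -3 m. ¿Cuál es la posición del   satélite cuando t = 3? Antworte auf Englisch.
To solve this, we need to take 4 antiderivatives of our snap equation s(t) = 0. The antiderivative of snap is jerk. Using j(0) = 12, we get j(t) = 12. The integral of jerk, with a(0) = -8, gives acceleration: a(t) = 12·t - 8. Integrating acceleration and using the initial condition v(0) = -1, we get v(t) = 6·t^2 - 8·t - 1. Taking ∫v(t)dt and applying x(0) = -3, we find x(t) = 2·t^3 - 4·t^2 - t - 3. Using x(t) = 2·t^3 - 4·t^2 - t - 3 and substituting t = 3, we find x = 12.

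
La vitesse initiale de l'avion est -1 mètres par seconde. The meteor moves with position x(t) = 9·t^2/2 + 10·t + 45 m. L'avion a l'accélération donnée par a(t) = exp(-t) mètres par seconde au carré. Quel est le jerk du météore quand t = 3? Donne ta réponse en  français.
En partant de la position x(t) = 9·t^2/2 + 10·t + 45, nous prenons 3 dérivées. La dérivée de la position donne la vitesse: v(t) = 9·t + 10. En dérivant la vitesse, nous obtenons l'accélération: a(t) = 9. En prenant d/dt de a(t), nous trouvons j(t) = 0. De l'équation du jerk j(t) = 0, nous substituons t = 3 pour obtenir j = 0.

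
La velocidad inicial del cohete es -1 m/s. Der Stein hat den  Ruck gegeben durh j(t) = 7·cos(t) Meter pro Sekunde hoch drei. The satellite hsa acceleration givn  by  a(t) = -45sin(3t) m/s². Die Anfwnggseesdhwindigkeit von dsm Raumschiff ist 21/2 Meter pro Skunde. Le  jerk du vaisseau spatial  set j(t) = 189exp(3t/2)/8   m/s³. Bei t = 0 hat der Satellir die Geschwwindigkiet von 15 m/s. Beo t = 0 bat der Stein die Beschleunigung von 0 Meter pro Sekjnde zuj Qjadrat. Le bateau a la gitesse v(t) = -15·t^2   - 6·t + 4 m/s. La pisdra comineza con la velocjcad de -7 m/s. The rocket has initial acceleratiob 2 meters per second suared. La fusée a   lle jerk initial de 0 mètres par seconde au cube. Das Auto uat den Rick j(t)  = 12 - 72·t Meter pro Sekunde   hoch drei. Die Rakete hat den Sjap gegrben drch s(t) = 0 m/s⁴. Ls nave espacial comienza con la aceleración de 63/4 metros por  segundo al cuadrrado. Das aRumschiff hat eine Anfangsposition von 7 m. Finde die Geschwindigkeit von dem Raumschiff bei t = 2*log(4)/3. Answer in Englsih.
We need to integrate our jerk equation j(t) = 189·exp(3·t/2)/8 2 times. Integrating jerk and using the initial condition a(0) = 63/4, we get a(t) = 63·exp(3·t/2)/4. Finding the antiderivative of a(t) and using v(0) = 21/2: v(t) = 21·exp(3·t/2)/2. From the given velocity equation v(t) = 21·exp(3·t/2)/2, we substitute t = 2*log(4)/3 to get v = 42.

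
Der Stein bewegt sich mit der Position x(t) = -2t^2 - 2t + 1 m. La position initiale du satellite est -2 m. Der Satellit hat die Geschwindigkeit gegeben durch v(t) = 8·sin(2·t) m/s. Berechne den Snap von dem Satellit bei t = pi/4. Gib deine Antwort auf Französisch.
Nous devons dériver notre équation de la vitesse v(t) = 8·sin(2·t) 3 fois. En dérivant la vitesse, nous obtenons l'accélération: a(t) = 16·cos(2·t). En prenant d/dt de a(t), nous trouvons j(t) = -32·sin(2·t). En dérivant le jerk, nous obtenons le snap: s(t) = -64·cos(2·t). En utilisant s(t) = -64·cos(2·t) et en substituant t = pi/4, nous trouvons s = 0.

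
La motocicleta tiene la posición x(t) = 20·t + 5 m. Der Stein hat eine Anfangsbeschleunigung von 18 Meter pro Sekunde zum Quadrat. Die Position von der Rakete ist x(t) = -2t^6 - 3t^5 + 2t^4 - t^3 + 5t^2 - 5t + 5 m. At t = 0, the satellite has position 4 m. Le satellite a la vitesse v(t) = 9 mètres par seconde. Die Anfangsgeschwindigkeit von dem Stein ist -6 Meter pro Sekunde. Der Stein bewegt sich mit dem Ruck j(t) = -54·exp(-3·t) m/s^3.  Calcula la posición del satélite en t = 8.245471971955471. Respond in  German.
Wir müssen unsere Gleichung für die Geschwindigkeit v(t) = 9 1-mal integrieren. Durch Integration von der Geschwindigkeit und Verwendung der Anfangsbedingung x(0) = 4, erhalten wir x(t) = 9·t + 4. Aus der Gleichung für die Position x(t) = 9·t + 4, setzen wir t = 8.245471971955471 ein und erhalten x = 78.2092477475992.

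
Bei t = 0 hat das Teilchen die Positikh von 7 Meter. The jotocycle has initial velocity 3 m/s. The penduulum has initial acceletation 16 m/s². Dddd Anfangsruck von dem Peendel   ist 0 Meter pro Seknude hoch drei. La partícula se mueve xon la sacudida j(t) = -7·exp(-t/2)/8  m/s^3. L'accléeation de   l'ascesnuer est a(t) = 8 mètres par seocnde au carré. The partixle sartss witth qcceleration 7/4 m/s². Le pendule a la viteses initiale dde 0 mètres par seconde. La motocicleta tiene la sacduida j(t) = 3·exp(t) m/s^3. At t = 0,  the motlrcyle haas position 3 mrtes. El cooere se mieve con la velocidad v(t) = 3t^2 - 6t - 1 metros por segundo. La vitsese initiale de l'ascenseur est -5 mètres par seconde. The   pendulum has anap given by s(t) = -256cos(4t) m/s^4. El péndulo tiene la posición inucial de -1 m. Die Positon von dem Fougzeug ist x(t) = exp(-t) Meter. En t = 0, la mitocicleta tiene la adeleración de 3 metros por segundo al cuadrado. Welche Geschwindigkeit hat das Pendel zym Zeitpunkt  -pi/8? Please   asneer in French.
Nous devons trouver l'intégrale de notre équation du snap s(t) = -256·cos(4·t) 3 fois. En prenant ∫s(t)dt et en appliquant j(0) = 0, nous trouvons j(t) = -64·sin(4·t). En intégrant le jerk et en utilisant la condition initiale a(0) = 16, nous obtenons a(t) = 16·cos(4·t). En intégrant l'accélération et en utilisant la condition initiale v(0) = 0, nous obtenons v(t) = 4·sin(4·t). De l'équation de la vitesse v(t) = 4·sin(4·t), nous substituons t = -pi/8 pour obtenir v = -4.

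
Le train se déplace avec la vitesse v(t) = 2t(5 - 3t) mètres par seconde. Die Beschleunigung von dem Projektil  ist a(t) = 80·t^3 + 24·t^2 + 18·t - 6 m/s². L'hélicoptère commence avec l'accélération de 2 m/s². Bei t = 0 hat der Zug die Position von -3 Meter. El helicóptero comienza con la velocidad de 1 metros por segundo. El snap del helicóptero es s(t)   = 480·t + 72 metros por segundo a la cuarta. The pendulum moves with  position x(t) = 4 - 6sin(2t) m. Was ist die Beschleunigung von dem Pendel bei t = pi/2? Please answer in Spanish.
Partiendo de la posición x(t) = 4 - 6·sin(2·t), tomamos 2 derivadas. La derivada de la posición da la velocidad: v(t) = -12·cos(2·t). Derivando la velocidad, obtenemos la aceleración: a(t) = 24·sin(2·t). Usando a(t) = 24·sin(2·t) y sustituyendo t = pi/2, encontramos a = 0.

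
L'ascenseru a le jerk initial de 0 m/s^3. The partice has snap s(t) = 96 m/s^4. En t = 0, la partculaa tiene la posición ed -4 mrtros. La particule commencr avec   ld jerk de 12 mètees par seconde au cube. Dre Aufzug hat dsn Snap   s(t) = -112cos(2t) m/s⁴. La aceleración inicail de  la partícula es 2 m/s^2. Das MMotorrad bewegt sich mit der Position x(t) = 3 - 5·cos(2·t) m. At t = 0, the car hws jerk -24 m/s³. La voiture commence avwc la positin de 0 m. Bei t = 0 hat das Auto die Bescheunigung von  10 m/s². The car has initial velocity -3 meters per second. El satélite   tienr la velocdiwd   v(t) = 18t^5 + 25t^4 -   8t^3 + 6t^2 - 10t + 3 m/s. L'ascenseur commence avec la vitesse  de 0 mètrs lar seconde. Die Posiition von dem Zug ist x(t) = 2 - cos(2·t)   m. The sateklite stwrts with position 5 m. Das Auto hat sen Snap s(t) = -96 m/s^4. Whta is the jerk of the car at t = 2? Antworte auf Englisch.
Starting from snap s(t) = -96, we take 1 antiderivative. Taking ∫s(t)dt and applying j(0) = -24, we find j(t) = -96·t - 24. From the given jerk equation j(t) = -96·t - 24, we substitute t = 2 to get j = -216.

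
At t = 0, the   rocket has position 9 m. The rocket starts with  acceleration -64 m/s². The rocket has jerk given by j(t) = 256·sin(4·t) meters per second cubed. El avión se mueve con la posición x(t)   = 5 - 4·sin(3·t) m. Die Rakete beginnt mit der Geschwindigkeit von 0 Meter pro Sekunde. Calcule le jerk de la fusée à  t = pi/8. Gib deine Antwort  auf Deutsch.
Wir haben den Ruck j(t) = 256·sin(4·t). Durch Einsetzen von t = pi/8: j(pi/8) = 256.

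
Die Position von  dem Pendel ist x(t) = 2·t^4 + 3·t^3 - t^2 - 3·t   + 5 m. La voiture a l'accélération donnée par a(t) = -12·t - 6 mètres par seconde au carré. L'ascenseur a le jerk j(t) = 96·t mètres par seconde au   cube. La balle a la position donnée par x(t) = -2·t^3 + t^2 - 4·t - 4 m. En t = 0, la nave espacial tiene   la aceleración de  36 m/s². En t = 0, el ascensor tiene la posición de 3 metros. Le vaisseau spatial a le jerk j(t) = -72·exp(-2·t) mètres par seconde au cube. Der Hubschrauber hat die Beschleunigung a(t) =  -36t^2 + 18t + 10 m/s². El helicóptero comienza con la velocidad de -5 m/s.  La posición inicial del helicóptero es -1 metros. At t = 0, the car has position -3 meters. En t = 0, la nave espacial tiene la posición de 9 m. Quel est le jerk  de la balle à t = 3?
En partant de la position x(t) = -2·t^3 + t^2 - 4·t - 4, nous prenons 3 dérivées. La dérivée de la position donne la vitesse: v(t) = -6·t^2 + 2·t - 4. En dérivant la vitesse, nous obtenons l'accélération: a(t) = 2 - 12·t. La dérivée de l'accélération donne le jerk: j(t) = -12. En utilisant j(t) = -12 et en substituant t = 3, nous trouvons j = -12.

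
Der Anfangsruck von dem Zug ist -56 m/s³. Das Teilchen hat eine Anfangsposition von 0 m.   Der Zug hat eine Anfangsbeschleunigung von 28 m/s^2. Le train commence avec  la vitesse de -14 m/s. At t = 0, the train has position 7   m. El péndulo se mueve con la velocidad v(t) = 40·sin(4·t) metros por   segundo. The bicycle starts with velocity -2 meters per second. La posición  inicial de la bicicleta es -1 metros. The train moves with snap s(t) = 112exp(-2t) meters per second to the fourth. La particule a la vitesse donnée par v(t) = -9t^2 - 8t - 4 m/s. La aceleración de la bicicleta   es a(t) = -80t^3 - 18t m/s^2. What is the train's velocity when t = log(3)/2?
We must find the antiderivative of our snap equation s(t) = 112·exp(-2·t) 3 times. The integral of snap, with j(0) = -56, gives jerk: j(t) = -56·exp(-2·t). Integrating jerk and using the initial condition a(0) = 28, we get a(t) = 28·exp(-2·t). The integral of acceleration is velocity. Using v(0) = -14, we get v(t) = -14·exp(-2·t). From the given velocity equation v(t) = -14·exp(-2·t), we substitute t = log(3)/2 to get v = -14/3.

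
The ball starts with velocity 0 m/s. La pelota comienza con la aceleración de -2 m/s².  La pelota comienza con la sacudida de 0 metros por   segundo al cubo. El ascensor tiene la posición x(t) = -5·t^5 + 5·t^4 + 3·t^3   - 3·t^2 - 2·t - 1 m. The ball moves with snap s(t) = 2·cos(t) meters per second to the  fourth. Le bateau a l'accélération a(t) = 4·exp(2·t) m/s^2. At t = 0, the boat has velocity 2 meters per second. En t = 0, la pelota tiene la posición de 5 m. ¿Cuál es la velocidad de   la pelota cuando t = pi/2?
Necesitamos integrar nuestra ecuación del snap s(t) = 2·cos(t) 3 veces. Tomando ∫s(t)dt y aplicando j(0) = 0, encontramos j(t) = 2·sin(t). Integrando la sacudida y usando la condición inicial a(0) = -2, obtenemos a(t) = -2·cos(t). Integrando la aceleración y usando la condición inicial v(0) = 0, obtenemos v(t) = -2·sin(t). Usando v(t) = -2·sin(t) y sustituyendo t = pi/2, encontramos v = -2.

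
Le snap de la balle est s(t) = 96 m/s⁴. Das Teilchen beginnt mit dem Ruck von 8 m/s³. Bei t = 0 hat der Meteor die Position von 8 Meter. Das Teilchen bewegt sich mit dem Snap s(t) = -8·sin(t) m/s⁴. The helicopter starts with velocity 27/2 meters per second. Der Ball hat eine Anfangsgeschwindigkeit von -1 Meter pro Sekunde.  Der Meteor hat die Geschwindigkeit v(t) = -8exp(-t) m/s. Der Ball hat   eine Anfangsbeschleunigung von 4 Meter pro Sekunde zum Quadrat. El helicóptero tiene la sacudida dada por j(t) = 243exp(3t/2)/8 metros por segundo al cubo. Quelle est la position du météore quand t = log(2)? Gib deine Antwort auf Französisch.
Nous devons trouver la primitive de notre équation de la vitesse v(t) = -8·exp(-t) 1 fois. La primitive de la vitesse est la position. En utilisant x(0) = 8, nous obtenons x(t) = 8·exp(-t). En utilisant x(t) = 8·exp(-t) et en substituant t = log(2), nous trouvons x = 4.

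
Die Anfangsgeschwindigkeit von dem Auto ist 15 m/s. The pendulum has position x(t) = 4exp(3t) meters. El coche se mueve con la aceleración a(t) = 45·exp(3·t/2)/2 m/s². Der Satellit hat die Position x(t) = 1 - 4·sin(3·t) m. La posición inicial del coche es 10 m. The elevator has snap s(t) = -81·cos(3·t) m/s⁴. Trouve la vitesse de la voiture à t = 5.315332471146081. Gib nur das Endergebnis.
À t = 5.315332471146081, v = 43523.1782202518.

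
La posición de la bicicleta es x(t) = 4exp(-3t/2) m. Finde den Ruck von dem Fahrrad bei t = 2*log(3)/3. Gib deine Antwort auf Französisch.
Nous devons dériver notre équation de la position x(t) = 4·exp(-3·t/2) 3 fois. La dérivée de la position donne la vitesse: v(t) = -6·exp(-3·t/2). En prenant d/dt de v(t), nous trouvons a(t) = 9·exp(-3·t/2). En dérivant l'accélération, nous obtenons le jerk: j(t) = -27·exp(-3·t/2)/2. Nous avons le jerk j(t) = -27·exp(-3·t/2)/2. En substituant t = 2*log(3)/3: j(2*log(3)/3) = -9/2.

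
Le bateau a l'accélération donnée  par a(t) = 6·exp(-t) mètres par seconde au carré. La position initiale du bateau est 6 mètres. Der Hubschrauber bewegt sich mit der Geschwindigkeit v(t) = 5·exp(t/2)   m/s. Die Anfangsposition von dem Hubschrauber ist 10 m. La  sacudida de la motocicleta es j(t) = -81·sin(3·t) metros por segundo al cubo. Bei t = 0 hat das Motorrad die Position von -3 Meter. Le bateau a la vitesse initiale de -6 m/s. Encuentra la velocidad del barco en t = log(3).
Debemos encontrar la antiderivada de nuestra ecuación de la aceleración a(t) = 6·exp(-t) 1 vez. La integral de la aceleración, con v(0) = -6, da la velocidad: v(t) = -6·exp(-t). Usando v(t) = -6·exp(-t) y sustituyendo t = log(3), encontramos v = -2.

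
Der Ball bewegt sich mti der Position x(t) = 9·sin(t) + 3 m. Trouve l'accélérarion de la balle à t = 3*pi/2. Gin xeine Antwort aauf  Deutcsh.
Wir müssen unsere Gleichung für die Position x(t) = 9·sin(t) + 3 2-mal ableiten. Durch Ableiten von der Position erhalten wir die Geschwindigkeit: v(t) = 9·cos(t). Mit d/dt von v(t) finden wir a(t) = -9·sin(t). Wir haben die Beschleunigung a(t) = -9·sin(t). Durch Einsetzen von t = 3*pi/2: a(3*pi/2) = 9.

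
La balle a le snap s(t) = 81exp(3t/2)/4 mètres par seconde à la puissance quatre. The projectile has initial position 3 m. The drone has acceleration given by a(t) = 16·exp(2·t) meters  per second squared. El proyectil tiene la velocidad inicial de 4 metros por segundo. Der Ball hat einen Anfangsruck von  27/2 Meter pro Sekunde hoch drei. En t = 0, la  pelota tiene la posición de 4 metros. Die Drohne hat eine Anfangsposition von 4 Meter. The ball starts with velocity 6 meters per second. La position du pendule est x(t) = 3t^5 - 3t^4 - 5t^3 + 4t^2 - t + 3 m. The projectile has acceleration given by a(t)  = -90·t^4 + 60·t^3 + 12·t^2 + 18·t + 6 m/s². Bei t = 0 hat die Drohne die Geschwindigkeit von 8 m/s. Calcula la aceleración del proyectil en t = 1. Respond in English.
Using a(t) = -90·t^4 + 60·t^3 + 12·t^2 + 18·t + 6 and substituting t = 1, we find a = 6.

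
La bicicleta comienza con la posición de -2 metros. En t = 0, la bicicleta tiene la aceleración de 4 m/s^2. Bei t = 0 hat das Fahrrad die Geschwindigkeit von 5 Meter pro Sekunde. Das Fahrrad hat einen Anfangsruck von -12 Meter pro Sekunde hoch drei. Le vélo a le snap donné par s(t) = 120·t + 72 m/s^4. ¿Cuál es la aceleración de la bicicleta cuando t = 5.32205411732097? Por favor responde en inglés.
We must find the integral of our snap equation s(t) = 120·t + 72 2 times. Taking ∫s(t)dt and applying j(0) = -12, we find j(t) = 60·t^2 + 72·t - 12. Integrating jerk and using the initial condition a(0) = 4, we get a(t) = 20·t^3 + 36·t^2 - 12·t + 4. Using a(t) = 20·t^3 + 36·t^2 - 12·t + 4 and substituting t = 5.32205411732097, we find a = 3974.67360559818.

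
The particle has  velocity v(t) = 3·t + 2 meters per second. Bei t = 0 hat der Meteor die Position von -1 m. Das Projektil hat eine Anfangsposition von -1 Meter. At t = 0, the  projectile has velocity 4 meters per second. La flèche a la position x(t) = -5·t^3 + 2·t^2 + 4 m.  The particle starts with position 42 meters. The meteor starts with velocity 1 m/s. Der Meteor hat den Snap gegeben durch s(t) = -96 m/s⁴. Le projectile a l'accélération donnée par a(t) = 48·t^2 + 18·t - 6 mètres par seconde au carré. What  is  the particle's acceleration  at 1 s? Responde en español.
Debemos derivar nuestra ecuación de la velocidad v(t) = 3·t + 2 1 vez. Tomando d/dt de v(t), encontramos a(t) = 3. De la ecuación de la aceleración a(t) = 3, sustituimos t = 1 para obtener a = 3.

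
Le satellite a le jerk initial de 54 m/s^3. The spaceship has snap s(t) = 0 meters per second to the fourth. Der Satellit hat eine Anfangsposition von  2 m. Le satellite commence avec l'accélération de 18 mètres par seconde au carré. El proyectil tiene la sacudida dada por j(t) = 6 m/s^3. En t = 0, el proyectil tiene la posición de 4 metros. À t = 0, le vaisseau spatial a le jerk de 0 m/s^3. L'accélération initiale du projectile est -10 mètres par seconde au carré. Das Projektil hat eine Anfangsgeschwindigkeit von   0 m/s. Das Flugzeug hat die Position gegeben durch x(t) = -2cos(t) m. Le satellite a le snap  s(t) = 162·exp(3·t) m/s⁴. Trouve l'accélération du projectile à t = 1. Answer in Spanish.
Para resolver esto, necesitamos tomar 1 antiderivada de nuestra ecuación de la sacudida j(t) = 6. Tomando ∫j(t)dt y aplicando a(0) = -10, encontramos a(t) = 6·t - 10. Tenemos la aceleración a(t) = 6·t - 10. Sustituyendo t = 1: a(1) = -4.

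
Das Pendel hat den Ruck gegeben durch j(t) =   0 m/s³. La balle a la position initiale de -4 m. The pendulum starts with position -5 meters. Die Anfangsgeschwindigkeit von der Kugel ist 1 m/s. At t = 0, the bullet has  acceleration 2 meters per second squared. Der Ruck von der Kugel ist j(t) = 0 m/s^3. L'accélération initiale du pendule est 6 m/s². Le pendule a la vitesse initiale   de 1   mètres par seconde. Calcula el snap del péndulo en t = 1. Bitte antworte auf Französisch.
En partant du jerk j(t) = 0, nous prenons 1 dérivée. En prenant d/dt de j(t), nous trouvons s(t) = 0. En utilisant s(t) = 0 et en substituant t = 1, nous trouvons s = 0.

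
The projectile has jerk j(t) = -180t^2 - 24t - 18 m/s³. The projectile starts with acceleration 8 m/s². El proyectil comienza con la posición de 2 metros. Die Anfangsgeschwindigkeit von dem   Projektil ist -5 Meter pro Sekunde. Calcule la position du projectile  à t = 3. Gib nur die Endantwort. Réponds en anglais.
x(3) = -868.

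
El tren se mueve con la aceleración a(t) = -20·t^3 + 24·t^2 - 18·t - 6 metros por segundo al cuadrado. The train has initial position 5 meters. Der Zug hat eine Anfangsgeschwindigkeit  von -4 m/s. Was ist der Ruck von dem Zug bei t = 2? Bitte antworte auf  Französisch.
Pour résoudre ceci, nous devons prendre 1 dérivée de notre équation de l'accélération a(t) = -20·t^3 + 24·t^2 - 18·t - 6. En dérivant l'accélération, nous obtenons le jerk: j(t) = -60·t^2 + 48·t - 18. De l'équation du jerk j(t) = -60·t^2 + 48·t - 18, nous substituons t = 2 pour obtenir j = -162.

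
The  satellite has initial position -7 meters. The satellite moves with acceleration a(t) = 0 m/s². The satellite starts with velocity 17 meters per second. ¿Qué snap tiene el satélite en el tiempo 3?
Para resolver esto, necesitamos tomar 2 derivadas de nuestra ecuación de la aceleración a(t) = 0. La derivada de la aceleración da la sacudida: j(t) = 0. La derivada de la sacudida da el snap: s(t) = 0. Usando s(t) = 0 y sustituyendo t = 3, encontramos s = 0.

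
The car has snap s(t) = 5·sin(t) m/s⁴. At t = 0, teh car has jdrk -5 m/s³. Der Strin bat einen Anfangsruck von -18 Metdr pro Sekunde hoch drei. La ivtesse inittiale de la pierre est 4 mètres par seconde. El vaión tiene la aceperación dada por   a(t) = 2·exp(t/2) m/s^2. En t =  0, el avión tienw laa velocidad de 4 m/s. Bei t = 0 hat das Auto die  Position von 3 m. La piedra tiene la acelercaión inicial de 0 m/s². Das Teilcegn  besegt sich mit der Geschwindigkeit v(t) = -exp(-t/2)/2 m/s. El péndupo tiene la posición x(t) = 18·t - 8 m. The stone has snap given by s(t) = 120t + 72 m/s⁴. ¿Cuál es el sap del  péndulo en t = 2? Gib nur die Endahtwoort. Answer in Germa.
Bei t = 2, s = 0.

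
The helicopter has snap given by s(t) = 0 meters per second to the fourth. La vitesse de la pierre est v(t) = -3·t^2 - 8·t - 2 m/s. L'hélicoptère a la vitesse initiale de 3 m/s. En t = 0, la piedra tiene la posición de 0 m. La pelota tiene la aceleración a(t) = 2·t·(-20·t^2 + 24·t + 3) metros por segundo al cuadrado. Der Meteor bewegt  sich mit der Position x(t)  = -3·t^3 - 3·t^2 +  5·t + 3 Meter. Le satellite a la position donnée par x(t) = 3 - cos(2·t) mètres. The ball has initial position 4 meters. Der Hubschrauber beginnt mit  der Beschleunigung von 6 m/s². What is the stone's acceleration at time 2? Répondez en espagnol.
Para resolver esto, necesitamos tomar 1 derivada de nuestra ecuación de la velocidad v(t) = -3·t^2 - 8·t - 2. La derivada de la velocidad da la aceleración: a(t) = -6·t - 8. De la ecuación de la aceleración a(t) = -6·t - 8, sustituimos t = 2 para obtener a = -20.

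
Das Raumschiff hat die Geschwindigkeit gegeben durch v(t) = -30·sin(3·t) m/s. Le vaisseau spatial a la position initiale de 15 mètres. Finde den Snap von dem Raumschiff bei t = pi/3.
Ausgehend von der Geschwindigkeit v(t) = -30·sin(3·t), nehmen wir 3 Ableitungen. Mit d/dt von v(t) finden wir a(t) = -90·cos(3·t). Die Ableitung von der Beschleunigung ergibt den Ruck: j(t) = 270·sin(3·t). Die Ableitung von dem Ruck ergibt den Snap: s(t) = 810·cos(3·t). Mit s(t) = 810·cos(3·t) und Einsetzen von t = pi/3, finden wir s = -810.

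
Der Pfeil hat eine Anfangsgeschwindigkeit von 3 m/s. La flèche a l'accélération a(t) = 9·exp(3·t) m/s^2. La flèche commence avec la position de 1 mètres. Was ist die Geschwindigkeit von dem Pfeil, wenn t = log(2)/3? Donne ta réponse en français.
En partant de l'accélération a(t) = 9·exp(3·t), nous prenons 1 primitive. En prenant ∫a(t)dt et en appliquant v(0) = 3, nous trouvons v(t) = 3·exp(3·t). En utilisant v(t) = 3·exp(3·t) et en substituant t = log(2)/3, nous trouvons v = 6.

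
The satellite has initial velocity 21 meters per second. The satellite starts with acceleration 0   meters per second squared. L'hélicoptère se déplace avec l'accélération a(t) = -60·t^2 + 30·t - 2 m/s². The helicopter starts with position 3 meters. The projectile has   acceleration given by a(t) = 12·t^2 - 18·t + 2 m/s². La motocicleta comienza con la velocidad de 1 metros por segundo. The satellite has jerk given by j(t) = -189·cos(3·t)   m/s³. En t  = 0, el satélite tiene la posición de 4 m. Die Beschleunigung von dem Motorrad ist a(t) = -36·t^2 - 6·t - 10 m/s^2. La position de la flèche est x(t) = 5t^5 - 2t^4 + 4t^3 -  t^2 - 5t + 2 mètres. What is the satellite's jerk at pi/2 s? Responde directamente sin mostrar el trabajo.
At t = pi/2, j = 0.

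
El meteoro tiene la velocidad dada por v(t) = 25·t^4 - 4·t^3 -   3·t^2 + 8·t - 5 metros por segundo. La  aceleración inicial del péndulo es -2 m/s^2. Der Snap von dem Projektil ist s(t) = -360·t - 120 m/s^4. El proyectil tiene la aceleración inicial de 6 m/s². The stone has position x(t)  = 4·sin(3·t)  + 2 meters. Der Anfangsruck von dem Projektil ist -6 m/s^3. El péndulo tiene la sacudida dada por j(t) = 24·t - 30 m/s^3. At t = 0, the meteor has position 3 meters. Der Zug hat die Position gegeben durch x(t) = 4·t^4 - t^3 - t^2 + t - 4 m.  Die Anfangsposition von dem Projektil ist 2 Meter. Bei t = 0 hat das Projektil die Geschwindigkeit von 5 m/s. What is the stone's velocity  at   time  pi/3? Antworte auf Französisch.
Pour résoudre ceci, nous devons prendre 1 dérivée de notre équation de la position x(t) = 4·sin(3·t) + 2. La dérivée de la position donne la vitesse: v(t) = 12·cos(3·t). Nous avons la vitesse v(t) = 12·cos(3·t). En substituant t = pi/3: v(pi/3) = -12.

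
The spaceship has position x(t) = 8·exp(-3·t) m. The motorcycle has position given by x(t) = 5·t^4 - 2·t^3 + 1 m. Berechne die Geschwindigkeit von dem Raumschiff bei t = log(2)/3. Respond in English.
We must differentiate our position equation x(t) = 8·exp(-3·t) 1 time. Differentiating position, we get velocity: v(t) = -24·exp(-3·t). Using v(t) = -24·exp(-3·t) and substituting t = log(2)/3, we find v = -12.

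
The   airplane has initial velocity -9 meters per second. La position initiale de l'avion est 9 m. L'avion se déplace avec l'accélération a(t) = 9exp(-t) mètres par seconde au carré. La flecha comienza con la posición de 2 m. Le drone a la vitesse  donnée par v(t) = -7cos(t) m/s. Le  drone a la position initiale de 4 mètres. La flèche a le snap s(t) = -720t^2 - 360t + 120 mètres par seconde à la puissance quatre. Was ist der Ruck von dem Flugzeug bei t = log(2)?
Wir müssen unsere Gleichung für die Beschleunigung a(t) = 9·exp(-t) 1-mal ableiten. Mit d/dt von a(t) finden wir j(t) = -9·exp(-t). Aus der Gleichung für den Ruck j(t) = -9·exp(-t), setzen wir t = log(2) ein und erhalten j = -9/2.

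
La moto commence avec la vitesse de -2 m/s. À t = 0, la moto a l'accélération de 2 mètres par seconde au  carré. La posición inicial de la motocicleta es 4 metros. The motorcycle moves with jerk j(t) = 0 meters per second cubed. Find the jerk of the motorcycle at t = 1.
From the given jerk equation j(t) = 0, we substitute t = 1 to get j = 0.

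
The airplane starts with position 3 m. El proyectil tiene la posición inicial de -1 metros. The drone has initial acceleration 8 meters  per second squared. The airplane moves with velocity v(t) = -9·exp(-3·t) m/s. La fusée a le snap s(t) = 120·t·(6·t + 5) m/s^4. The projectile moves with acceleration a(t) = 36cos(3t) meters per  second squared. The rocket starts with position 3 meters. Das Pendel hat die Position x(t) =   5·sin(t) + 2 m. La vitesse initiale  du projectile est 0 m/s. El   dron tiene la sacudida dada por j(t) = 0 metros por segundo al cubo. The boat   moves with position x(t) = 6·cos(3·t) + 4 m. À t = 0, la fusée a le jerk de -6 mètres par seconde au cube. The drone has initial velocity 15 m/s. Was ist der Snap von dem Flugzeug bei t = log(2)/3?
Ausgehend von der Geschwindigkeit v(t) = -9·exp(-3·t), nehmen wir 3 Ableitungen. Durch Ableiten von der Geschwindigkeit erhalten wir die Beschleunigung: a(t) = 27·exp(-3·t). Die Ableitung von der Beschleunigung ergibt den Ruck: j(t) = -81·exp(-3·t). Die Ableitung von dem Ruck ergibt den Snap: s(t) = 243·exp(-3·t). Aus der Gleichung für den Snap s(t) = 243·exp(-3·t), setzen wir t = log(2)/3 ein und erhalten s = 243/2.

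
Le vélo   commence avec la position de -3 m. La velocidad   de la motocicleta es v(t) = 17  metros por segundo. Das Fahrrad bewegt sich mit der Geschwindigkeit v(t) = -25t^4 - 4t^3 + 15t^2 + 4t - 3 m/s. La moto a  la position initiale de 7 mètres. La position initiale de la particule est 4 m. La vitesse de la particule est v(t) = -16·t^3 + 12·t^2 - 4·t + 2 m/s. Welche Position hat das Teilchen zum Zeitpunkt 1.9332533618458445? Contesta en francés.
En partant de la vitesse v(t) = -16·t^3 + 12·t^2 - 4·t + 2, nous prenons 1 intégrale. En intégrant la vitesse et en utilisant la condition initiale x(0) = 4, nous obtenons x(t) = -4·t^4 + 4·t^3 - 2·t^2 + 2·t + 4. Nous avons la position x(t) = -4·t^4 + 4·t^3 - 2·t^2 + 2·t + 4. En substituant t = 1.9332533618458445: x(1.9332533618458445) = -26.5812207369093.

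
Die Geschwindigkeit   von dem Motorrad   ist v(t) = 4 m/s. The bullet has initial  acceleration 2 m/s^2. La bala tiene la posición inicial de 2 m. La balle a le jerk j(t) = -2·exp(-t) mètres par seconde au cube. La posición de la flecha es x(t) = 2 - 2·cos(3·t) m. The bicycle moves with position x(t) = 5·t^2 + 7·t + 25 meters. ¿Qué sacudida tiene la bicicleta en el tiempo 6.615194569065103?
Debemos derivar nuestra ecuación de la posición x(t) = 5·t^2 + 7·t + 25 3 veces. Tomando d/dt de x(t), encontramos v(t) = 10·t + 7. Tomando d/dt de v(t), encontramos a(t) = 10. Derivando la aceleración, obtenemos la sacudida: j(t) = 0. Usando j(t) = 0 y sustituyendo t = 6.615194569065103, encontramos j = 0.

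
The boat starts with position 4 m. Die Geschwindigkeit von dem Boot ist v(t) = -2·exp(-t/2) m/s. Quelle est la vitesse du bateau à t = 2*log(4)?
De l'équation de la vitesse v(t) = -2·exp(-t/2), nous substituons t = 2*log(4) pour obtenir v = -1/2.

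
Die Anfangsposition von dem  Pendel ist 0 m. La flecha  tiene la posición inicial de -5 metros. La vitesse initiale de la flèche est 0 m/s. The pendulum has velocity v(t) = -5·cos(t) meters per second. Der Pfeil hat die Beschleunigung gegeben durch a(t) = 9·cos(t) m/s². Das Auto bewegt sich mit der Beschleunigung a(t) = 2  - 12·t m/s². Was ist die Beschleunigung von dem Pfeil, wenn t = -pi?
Wir haben die Beschleunigung a(t) = 9·cos(t). Durch Einsetzen von t = -pi: a(-pi) = -9.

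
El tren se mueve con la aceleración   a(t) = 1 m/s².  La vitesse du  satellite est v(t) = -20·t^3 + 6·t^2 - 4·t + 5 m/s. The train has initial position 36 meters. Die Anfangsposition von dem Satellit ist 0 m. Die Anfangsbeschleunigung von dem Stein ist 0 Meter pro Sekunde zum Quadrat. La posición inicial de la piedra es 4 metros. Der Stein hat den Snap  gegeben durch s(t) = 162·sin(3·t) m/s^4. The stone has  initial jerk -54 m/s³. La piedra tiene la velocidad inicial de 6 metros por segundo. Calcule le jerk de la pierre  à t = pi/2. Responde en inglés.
We need to integrate our snap equation s(t) = 162·sin(3·t) 1 time. The integral of snap is jerk. Using j(0) = -54, we get j(t) = -54·cos(3·t). From the given jerk equation j(t) = -54·cos(3·t), we substitute t = pi/2 to get j = 0.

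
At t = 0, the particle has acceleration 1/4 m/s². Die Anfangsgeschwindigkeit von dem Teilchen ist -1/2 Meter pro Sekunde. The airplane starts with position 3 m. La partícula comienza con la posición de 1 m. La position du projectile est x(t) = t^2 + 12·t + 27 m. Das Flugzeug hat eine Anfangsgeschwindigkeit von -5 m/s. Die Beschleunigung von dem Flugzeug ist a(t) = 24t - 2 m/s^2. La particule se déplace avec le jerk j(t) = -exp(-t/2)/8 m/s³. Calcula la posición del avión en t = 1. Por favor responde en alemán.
Um dies zu lösen, müssen wir 2 Stammfunktionen unserer Gleichung für die Beschleunigung a(t) = 24·t - 2 finden. Das Integral von der Beschleunigung, mit v(0) = -5, ergibt die Geschwindigkeit: v(t) = 12·t^2 - 2·t - 5. Die Stammfunktion von der Geschwindigkeit, mit x(0) = 3, ergibt die Position: x(t) = 4·t^3 - t^2 - 5·t + 3. Wir haben die Position x(t) = 4·t^3 - t^2 - 5·t + 3. Durch Einsetzen von t = 1: x(1) = 1.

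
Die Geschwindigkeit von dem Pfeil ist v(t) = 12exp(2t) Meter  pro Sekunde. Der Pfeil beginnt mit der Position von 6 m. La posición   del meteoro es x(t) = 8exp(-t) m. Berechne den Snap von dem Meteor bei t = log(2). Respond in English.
To solve this, we need to take 4 derivatives of our position equation x(t) = 8·exp(-t). Taking d/dt of x(t), we find v(t) = -8·exp(-t). Taking d/dt of v(t), we find a(t) = 8·exp(-t). Taking d/dt of a(t), we find j(t) = -8·exp(-t). The derivative of jerk gives snap: s(t) = 8·exp(-t). We have snap s(t) = 8·exp(-t). Substituting t = log(2): s(log(2)) = 4.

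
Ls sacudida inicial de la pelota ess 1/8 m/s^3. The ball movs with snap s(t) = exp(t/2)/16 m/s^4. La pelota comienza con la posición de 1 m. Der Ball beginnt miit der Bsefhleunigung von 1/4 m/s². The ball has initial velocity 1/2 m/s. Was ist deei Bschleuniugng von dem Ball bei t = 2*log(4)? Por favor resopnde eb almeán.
Ausgehend von dem Snap s(t) = exp(t/2)/16, nehmen wir 2 Integrale. Durch Integration von dem Snap und Verwendung der Anfangsbedingung j(0) = 1/8, erhalten wir j(t) = exp(t/2)/8. Durch Integration von dem Ruck und Verwendung der Anfangsbedingung a(0) = 1/4, erhalten wir a(t) = exp(t/2)/4. Aus der Gleichung für die Beschleunigung a(t) = exp(t/2)/4, setzen wir t = 2*log(4) ein und erhalten a = 1.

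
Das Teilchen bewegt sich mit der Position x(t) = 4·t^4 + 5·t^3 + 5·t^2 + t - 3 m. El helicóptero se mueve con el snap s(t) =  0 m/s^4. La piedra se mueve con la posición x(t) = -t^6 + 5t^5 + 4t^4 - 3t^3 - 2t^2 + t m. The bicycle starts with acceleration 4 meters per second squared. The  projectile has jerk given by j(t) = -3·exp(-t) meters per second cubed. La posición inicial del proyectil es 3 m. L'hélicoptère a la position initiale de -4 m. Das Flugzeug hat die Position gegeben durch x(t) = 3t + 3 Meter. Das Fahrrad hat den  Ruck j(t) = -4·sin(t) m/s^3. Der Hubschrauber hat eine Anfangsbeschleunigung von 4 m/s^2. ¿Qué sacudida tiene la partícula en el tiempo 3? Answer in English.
Starting from position x(t) = 4·t^4 + 5·t^3 + 5·t^2 + t - 3, we take 3 derivatives. Differentiating position, we get velocity: v(t) = 16·t^3 + 15·t^2 + 10·t + 1. Differentiating velocity, we get acceleration: a(t) = 48·t^2 + 30·t + 10. Taking d/dt of a(t), we find j(t) = 96·t + 30. Using j(t) = 96·t + 30 and substituting t = 3, we find j = 318.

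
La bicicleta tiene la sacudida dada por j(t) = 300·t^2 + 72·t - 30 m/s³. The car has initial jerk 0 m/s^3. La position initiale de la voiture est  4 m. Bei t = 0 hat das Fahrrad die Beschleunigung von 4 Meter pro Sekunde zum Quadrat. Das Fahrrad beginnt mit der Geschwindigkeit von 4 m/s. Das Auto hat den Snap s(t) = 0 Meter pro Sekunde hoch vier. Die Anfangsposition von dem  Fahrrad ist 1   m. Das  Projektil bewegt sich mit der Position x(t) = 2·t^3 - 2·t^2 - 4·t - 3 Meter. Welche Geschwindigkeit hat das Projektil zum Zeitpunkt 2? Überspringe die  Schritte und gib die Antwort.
v(2) = 12.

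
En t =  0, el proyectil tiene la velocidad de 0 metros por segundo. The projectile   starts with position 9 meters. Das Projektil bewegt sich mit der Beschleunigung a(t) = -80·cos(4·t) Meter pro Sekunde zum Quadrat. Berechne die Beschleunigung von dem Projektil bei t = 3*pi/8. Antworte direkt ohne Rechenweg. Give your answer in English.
At t = 3*pi/8, a = 0.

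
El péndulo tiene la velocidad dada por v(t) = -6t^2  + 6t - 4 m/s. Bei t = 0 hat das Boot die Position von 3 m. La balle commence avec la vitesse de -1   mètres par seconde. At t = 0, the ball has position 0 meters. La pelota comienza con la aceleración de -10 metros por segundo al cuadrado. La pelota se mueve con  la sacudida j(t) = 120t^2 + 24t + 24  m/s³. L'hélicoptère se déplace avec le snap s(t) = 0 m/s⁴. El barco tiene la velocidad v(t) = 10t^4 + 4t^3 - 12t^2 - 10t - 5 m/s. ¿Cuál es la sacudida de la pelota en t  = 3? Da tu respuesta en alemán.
Wir haben den Ruck j(t) = 120·t^2 + 24·t + 24. Durch Einsetzen von t = 3: j(3) = 1176.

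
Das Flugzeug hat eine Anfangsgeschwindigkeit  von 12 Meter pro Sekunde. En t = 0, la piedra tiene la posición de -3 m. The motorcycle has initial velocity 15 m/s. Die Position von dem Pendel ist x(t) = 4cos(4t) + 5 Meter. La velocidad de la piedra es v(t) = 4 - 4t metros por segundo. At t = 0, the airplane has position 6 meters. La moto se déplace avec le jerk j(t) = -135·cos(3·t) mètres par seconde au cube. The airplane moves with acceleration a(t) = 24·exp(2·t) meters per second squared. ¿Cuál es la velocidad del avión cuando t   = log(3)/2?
Para resolver esto, necesitamos tomar 1 antiderivada de nuestra ecuación de la aceleración a(t) = 24·exp(2·t). La antiderivada de la aceleración, con v(0) = 12, da la velocidad: v(t) = 12·exp(2·t). De la ecuación de la velocidad v(t) = 12·exp(2·t), sustituimos t = log(3)/2 para obtener v = 36.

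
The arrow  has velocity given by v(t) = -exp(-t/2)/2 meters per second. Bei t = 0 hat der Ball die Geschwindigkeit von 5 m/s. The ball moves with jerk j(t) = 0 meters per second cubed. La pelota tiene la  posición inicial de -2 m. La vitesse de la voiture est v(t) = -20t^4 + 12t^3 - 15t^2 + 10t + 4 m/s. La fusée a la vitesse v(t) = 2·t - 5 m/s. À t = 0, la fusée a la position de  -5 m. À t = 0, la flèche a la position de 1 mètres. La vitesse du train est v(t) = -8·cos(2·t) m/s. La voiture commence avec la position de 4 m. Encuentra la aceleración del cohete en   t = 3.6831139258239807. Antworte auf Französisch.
Pour résoudre ceci, nous devons prendre 1 dérivée de notre équation de la vitesse v(t) = 2·t - 5. La dérivée de la vitesse donne l'accélération: a(t) = 2. En utilisant a(t) = 2 et en substituant t = 3.6831139258239807, nous trouvons a = 2.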